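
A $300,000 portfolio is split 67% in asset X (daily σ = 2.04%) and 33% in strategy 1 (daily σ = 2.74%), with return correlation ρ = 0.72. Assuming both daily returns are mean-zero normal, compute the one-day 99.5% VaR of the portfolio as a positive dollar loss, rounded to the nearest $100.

$16,300

σ_p² = 0.67²·2.04² + 0.33²·2.74² + 2·0.72·0.67·0.33·2.04·2.74 = 4.4654 (%²).
σ_p = √4.4654 = 2.113%.
At 99.5%, z = 2.576.
VaR = 2.576 × 2.113% = 5.443%; on $300,000 that is $16,329.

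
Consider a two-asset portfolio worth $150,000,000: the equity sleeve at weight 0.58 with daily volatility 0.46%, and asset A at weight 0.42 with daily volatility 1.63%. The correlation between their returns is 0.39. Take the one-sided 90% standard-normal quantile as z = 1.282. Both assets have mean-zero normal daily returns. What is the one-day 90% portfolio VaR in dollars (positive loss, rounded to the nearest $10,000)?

σ_p² = 0.58²·0.46² + 0.42²·1.63² + 2·0.39·0.58·0.42·0.46·1.63 = 0.6823 (%²).
σ_p = √0.6823 = 0.826%.
VaR = 1.282 × 0.826% = 1.059%; on $150,000,000 that is $1,588,500.

$1,590,000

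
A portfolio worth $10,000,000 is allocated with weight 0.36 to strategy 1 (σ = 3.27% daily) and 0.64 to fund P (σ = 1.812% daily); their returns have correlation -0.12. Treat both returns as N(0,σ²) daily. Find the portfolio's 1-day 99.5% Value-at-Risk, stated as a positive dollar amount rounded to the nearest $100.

$399,300

σ_p² = 0.36²·3.27² + 0.64²·1.812² + 2·-0.12·0.36·0.64·3.27·1.812 = 2.4030 (%²).
σ_p = √2.4030 = 1.550%.
At 99.5%, z = 2.576.
VaR = 2.576 × 1.550% = 3.993%; on $10,000,000 that is $399,300.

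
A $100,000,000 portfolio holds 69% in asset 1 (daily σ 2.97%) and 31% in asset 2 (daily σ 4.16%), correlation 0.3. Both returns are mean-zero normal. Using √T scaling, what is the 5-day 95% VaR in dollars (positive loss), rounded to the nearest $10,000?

$10,040,000

σ_p = √(0.69²·2.97² + 0.31²·4.16² + 2·0.3·0.69·0.31·2.97·4.16) = 2.729%.
σ_{5d} = 2.729% × √5 = 6.102%.
z(95%) = 1.645.
VaR = 1.645 × 6.102% = 10.038%; on $100,000,000 that is $10,038,000.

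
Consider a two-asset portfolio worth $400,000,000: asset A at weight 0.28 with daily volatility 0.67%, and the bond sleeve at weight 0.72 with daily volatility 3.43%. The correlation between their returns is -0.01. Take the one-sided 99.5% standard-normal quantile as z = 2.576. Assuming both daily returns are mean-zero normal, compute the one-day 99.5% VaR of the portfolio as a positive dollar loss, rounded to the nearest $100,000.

$25,500,000

σ_p² = 0.28²·0.67² + 0.72²·3.43² + 2·-0.01·0.28·0.72·0.67·3.43 = 6.1249 (%²).
σ_p = √6.1249 = 2.475%.
VaR = 2.576 × 2.475% = 6.376%; on $400,000,000 that is $25,504,000.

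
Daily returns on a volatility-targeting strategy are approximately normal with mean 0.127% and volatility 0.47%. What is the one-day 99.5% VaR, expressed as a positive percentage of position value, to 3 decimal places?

1.084%

At 99.5% one-sided, z = 2.576.
VaR = −μ + z·σ = −(0.127%) + 2.576 × 0.47% = 1.084%.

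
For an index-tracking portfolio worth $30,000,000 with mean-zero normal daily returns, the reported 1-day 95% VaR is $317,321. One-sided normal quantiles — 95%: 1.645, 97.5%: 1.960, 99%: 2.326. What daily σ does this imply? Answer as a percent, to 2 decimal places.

0.64%

VaR as a fraction: $317,321 / $30,000,000 = 1.058%.
σ = VaR / z = 1.058% / 1.645 = 0.643%.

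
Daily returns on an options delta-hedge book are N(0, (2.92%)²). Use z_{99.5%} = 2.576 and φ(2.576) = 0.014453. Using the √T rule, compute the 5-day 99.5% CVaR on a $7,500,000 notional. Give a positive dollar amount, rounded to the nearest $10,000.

$1,420,000

σ_{5d} = 2.92% × √5 = 6.529%.
ES multiplier = φ(z)/(1−α) = 0.014453/0.005 = 2.891.
ES = 6.529% × 2.891 = 18.875%; on $7,500,000: $1,415,625.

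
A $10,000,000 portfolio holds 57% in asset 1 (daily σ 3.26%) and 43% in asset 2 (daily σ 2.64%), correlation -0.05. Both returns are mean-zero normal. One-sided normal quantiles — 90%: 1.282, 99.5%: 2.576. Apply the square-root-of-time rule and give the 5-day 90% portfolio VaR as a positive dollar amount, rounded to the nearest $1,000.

$610,000

σ_p = √(0.57²·3.26² + 0.43²·2.64² + 2·-0.05·0.57·0.43·3.26·2.64) = 2.129%.
σ_{5d} = 2.129% × √5 = 4.761%.
VaR = 1.282 × 4.761% = 6.104%; on $10,000,000 that is $610,400.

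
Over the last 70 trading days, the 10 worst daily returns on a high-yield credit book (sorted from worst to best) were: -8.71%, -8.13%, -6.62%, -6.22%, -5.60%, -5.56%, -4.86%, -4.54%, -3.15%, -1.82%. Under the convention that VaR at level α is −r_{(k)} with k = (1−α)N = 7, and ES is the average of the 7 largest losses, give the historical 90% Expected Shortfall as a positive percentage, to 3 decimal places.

The 7 worst returns sum to -45.70%.
ES = −(-45.70%) / 7 = 6.5285…% ≈ 6.529%.

6.529%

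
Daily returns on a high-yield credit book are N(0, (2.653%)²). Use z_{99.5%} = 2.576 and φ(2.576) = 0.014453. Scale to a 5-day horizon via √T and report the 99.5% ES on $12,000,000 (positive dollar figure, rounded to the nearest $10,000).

$2,060,000

σ_{5d} = 2.653% × √5 = 5.932%.
ES multiplier = φ(z)/(1−α) = 0.014453/0.005 = 2.891.
ES = 5.932% × 2.891 = 17.149%; on $12,000,000: $2,057,880.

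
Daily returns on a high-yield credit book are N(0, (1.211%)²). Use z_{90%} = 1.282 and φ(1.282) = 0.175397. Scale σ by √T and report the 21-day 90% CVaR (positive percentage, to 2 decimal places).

9.73%

σ_{21d} = 1.211% × √21 = 5.549%.
ES multiplier = φ(z)/(1−α) = 0.175397/0.1 = 1.754.
ES = 5.549% × 1.754 = 9.733%.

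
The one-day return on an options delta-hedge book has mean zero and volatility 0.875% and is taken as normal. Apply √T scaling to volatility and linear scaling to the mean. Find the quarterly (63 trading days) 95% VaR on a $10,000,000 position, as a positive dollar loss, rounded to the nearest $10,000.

$1,140,000

At 95%, z = 1.645.
σ_{63d} = 0.875% × √63 = 6.945%.
VaR = 1.645 × 6.945% = 11.425%.
On $10,000,000: 0.11425 × $10,000,000 = $1,142,500.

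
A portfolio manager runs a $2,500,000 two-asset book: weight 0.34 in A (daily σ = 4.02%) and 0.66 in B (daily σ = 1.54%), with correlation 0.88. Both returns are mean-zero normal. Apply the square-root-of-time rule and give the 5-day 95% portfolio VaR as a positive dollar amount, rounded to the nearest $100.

$212,600

σ_p = √(0.34²·4.02² + 0.66²·1.54² + 2·0.88·0.34·0.66·4.02·1.54) = 2.312%.
σ_{5d} = 2.312% × √5 = 5.170%.
z(95%) = 1.645.
VaR = 1.645 × 5.170% = 8.505%; on $2,500,000 that is $212,625.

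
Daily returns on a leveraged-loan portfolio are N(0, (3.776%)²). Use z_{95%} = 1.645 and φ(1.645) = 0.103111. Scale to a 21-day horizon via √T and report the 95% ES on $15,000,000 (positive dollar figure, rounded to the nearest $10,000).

$5,350,000

σ_{21d} = 3.776% × √21 = 17.304%.
ES multiplier = φ(z)/(1−α) = 0.103111/0.05 = 2.062.
ES = 17.304% × 2.062 = 35.681%; on $15,000,000: $5,352,150.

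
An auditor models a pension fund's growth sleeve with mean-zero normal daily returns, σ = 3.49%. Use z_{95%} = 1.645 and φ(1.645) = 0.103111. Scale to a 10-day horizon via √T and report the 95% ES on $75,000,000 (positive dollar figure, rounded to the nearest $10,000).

$17,070,000

σ_{10d} = 3.49% × √10 = 11.036%.
ES multiplier = φ(z)/(1−α) = 0.103111/0.05 = 2.062.
ES = 11.036% × 2.062 = 22.756%; on $75,000,000: $17,067,000.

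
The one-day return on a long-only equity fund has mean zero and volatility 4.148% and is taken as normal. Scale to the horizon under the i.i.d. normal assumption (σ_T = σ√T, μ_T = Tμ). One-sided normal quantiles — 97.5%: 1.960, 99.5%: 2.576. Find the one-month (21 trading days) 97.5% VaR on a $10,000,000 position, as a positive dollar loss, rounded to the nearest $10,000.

σ_{21d} = 4.148% × √21 = 19.009%.
VaR = 1.960 × 19.009% = 37.258%.
On $10,000,000: 0.37258 × $10,000,000 = $3,725,800.

$3,730,000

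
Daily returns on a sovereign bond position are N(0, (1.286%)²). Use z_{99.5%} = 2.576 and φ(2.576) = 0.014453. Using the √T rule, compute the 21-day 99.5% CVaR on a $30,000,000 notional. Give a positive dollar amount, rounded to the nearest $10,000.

$5,110,000

σ_{21d} = 1.286% × √21 = 5.893%.
ES multiplier = φ(z)/(1−α) = 0.014453/0.005 = 2.891.
ES = 5.893% × 2.891 = 17.037%; on $30,000,000: $5,111,100.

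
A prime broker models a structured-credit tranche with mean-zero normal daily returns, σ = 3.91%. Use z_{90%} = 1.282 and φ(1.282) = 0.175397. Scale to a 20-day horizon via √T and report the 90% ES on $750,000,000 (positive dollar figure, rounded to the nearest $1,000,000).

$230,000,000

σ_{20d} = 3.91% × √20 = 17.486%.
ES multiplier = φ(z)/(1−α) = 0.175397/0.1 = 1.754.
ES = 17.486% × 1.754 = 30.670%; on $750,000,000: $230,025,000.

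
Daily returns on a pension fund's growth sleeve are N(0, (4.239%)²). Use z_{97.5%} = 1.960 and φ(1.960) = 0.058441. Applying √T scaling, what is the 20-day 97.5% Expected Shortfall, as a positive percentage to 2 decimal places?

σ_{20d} = 4.239% × √20 = 18.957%.
ES multiplier = φ(z)/(1−α) = 0.058441/0.025 = 2.338.
ES = 18.957% × 2.338 = 44.321%.

44.32%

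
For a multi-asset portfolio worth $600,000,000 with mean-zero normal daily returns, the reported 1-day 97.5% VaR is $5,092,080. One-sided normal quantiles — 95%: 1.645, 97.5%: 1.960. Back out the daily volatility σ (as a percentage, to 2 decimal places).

0.43%

VaR as a fraction: $5,092,080 / $600,000,000 = 0.849%.
σ = VaR / z = 0.849% / 1.960 = 0.433%.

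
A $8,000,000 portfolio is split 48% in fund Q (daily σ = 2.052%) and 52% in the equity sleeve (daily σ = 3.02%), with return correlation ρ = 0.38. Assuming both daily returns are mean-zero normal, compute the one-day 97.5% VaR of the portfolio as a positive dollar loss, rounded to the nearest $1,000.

σ_p² = 0.48²·2.052² + 0.52²·3.02² + 2·0.38·0.48·0.52·2.052·3.02 = 4.6119 (%²).
σ_p = √4.6119 = 2.148%.
At 97.5%, z = 1.960.
VaR = 1.960 × 2.148% = 4.210%; on $8,000,000 that is $336,800.

$337,000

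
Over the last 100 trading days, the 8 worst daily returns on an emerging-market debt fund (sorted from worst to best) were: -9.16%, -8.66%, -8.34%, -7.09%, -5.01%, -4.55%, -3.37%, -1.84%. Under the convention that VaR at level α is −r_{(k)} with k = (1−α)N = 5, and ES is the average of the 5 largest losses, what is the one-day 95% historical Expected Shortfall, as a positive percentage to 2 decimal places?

The 5 worst returns sum to -38.26%.
ES = −(-38.26%) / 5 = 7.652% ≈ 7.65%.

7.65%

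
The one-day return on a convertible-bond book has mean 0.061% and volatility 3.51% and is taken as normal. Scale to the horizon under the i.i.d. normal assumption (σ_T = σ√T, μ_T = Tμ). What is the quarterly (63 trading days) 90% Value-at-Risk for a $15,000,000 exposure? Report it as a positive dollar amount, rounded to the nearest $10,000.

At 90%, z = 1.282.
σ_{63d} = 3.51% × √63 = 27.860%; μ_{63d} = 63 × 0.061% = 3.843%.
VaR = −(3.843%) + 1.282 × 27.860% = 31.874%.
On $15,000,000: 0.31874 × $15,000,000 = $4,781,100.

$4,780,000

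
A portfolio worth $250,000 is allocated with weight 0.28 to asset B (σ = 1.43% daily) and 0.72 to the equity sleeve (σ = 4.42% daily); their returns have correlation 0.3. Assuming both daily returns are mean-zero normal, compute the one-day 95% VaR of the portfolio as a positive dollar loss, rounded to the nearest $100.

$13,700

σ_p² = 0.28²·1.43² + 0.72²·4.42² + 2·0.3·0.28·0.72·1.43·4.42 = 11.0525 (%²).
σ_p = √11.0525 = 3.325%.
At 95%, z = 1.645.
VaR = 1.645 × 3.325% = 5.470%; on $250,000 that is $13,675.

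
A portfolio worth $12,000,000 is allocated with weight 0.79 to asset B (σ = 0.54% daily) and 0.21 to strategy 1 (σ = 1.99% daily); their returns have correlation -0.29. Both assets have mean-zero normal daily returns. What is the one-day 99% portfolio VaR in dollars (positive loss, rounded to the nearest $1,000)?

$140,000

σ_p² = 0.79²·0.54² + 0.21²·1.99² + 2·-0.29·0.79·0.21·0.54·1.99 = 0.2532 (%²).
σ_p = √0.2532 = 0.503%.
At 99%, z = 2.326.
VaR = 2.326 × 0.503% = 1.170%; on $12,000,000 that is $140,400.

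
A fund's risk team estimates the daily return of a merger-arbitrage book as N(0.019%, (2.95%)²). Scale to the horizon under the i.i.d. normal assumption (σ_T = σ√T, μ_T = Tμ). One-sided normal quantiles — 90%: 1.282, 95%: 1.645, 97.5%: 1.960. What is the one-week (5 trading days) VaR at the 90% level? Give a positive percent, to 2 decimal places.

8.36%

σ_{5d} = 2.95% × √5 = 6.596%; μ_{5d} = 5 × 0.019% = 0.095%.
VaR = −(0.095%) + 1.282 × 6.596% = 8.361%.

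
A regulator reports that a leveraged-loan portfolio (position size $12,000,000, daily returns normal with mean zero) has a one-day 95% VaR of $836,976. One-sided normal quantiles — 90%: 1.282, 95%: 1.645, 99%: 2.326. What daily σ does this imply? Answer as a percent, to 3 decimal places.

VaR as a fraction: $836,976 / $12,000,000 = 6.975%.
σ = VaR / z = 6.975% / 1.645 = 4.240%.

4.240%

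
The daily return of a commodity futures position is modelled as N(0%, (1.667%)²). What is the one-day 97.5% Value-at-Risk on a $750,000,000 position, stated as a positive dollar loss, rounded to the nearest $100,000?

$24,500,000

At 97.5% one-sided, z = 1.960.
VaR = z·σ = 1.960 × 1.667% = 3.267%.
On $750,000,000: 0.03267 × $750,000,000 = $24,502,500.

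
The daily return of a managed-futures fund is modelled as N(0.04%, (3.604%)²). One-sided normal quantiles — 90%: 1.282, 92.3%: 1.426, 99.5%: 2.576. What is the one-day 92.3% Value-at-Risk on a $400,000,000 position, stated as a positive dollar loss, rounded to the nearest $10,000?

VaR = −μ + z·σ = −(0.04%) + 1.426 × 3.604% = 5.099%.
On $400,000,000: 0.05099 × $400,000,000 = $20,396,000.

$20,400,000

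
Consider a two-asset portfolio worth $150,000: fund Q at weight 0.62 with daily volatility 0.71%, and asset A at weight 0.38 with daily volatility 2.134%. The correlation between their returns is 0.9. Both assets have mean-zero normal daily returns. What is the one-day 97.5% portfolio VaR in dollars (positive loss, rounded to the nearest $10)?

$3,590

σ_p² = 0.62²·0.71² + 0.38²·2.134² + 2·0.9·0.62·0.38·0.71·2.134 = 1.4939 (%²).
σ_p = √1.4939 = 1.222%.
At 97.5%, z = 1.960.
VaR = 1.960 × 1.222% = 2.395%; on $150,000 that is $3,592.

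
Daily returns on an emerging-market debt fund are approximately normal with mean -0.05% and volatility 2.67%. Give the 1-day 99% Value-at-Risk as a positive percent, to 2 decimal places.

6.26%

At 99% one-sided, z = 2.326.
VaR = −μ + z·σ = −(-0.05%) + 2.326 × 2.67% = 6.260%.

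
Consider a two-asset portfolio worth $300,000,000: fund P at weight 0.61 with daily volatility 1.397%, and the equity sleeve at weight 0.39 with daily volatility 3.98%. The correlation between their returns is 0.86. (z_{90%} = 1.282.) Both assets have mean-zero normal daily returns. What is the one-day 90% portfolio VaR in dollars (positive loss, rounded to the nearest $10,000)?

σ_p² = 0.61²·1.397² + 0.39²·3.98² + 2·0.86·0.61·0.39·1.397·3.98 = 5.4106 (%²).
σ_p = √5.4106 = 2.326%.
VaR = 1.282 × 2.326% = 2.982%; on $300,000,000 that is $8,946,000.

$8,950,000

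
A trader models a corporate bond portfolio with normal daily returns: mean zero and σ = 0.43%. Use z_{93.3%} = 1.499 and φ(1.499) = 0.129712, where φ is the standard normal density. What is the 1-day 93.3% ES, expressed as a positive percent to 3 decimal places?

Tail multiplier: φ(z)/(1−α) = 0.129712 / 0.067 = 1.936.
ES = 0.43% × 1.936 = 0.832%.

0.832%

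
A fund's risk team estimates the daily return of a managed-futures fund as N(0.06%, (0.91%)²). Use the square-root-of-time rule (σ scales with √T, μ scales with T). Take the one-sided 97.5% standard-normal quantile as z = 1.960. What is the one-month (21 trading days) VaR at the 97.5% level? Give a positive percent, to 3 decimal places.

6.913%

σ_{21d} = 0.91% × √21 = 4.170%; μ_{21d} = 21 × 0.06% = 1.260%.
VaR = −(1.260%) + 1.960 × 4.170% = 6.913%.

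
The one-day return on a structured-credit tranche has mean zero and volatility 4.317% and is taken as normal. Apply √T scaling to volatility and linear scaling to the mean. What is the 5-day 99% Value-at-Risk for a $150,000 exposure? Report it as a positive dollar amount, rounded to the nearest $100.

At 99%, z = 2.326.
σ_{5d} = 4.317% × √5 = 9.653%.
VaR = 2.326 × 9.653% = 22.453%.
On $150,000: 0.22453 × $150,000 = $33,680.

$33,700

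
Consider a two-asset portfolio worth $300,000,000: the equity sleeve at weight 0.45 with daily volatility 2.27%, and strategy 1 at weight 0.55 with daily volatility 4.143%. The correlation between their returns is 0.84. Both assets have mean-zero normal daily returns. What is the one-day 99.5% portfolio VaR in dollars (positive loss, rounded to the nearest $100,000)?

$24,600,000

σ_p² = 0.45²·2.27² + 0.55²·4.143² + 2·0.84·0.45·0.55·2.27·4.143 = 10.1461 (%²).
σ_p = √10.1461 = 3.185%.
At 99.5%, z = 2.576.
VaR = 2.576 × 3.185% = 8.205%; on $300,000,000 that is $24,615,000.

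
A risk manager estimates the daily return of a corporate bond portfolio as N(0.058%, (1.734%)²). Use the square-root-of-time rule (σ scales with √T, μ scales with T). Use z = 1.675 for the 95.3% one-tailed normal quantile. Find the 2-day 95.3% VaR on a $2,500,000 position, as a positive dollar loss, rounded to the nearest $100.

$99,800

σ_{2d} = 1.734% × √2 = 2.452%; μ_{2d} = 2 × 0.058% = 0.116%.
VaR = −(0.116%) + 1.675 × 2.452% = 3.991%.
On $2,500,000: 0.03991 × $2,500,000 = $99,775.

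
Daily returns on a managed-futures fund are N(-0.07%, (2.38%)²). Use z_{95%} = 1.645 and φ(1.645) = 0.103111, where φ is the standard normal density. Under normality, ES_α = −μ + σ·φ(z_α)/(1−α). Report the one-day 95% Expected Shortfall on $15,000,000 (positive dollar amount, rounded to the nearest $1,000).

Tail multiplier: φ(z)/(1−α) = 0.103111 / 0.05 = 2.062.
ES = −(-0.07%) + 2.38% × 2.062 = 4.978%.
On $15,000,000: 0.04978 × $15,000,000 = $746,700.

$747,000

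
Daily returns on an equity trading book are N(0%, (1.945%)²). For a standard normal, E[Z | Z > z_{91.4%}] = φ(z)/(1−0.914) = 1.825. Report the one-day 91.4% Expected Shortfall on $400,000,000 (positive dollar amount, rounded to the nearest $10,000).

ES = 1.945% × 1.825 = 3.550%.
On $400,000,000: 0.03550 × $400,000,000 = $14,200,000.

$14,200,000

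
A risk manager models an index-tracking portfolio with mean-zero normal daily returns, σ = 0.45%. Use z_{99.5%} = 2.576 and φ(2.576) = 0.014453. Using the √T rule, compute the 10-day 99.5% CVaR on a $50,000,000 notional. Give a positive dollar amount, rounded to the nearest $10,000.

σ_{10d} = 0.45% × √10 = 1.423%.
ES multiplier = φ(z)/(1−α) = 0.014453/0.005 = 2.891.
ES = 1.423% × 2.891 = 4.114%; on $50,000,000: $2,057,000.

$2,060,000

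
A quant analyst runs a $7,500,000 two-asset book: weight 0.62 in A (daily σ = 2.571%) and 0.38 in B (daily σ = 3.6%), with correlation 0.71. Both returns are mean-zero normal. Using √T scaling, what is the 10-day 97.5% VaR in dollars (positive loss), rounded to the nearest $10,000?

$1,270,000

σ_p = √(0.62²·2.571² + 0.38²·3.6² + 2·0.71·0.62·0.38·2.571·3.6) = 2.740%.
σ_{10d} = 2.740% × √10 = 8.665%.
z(97.5%) = 1.960.
VaR = 1.960 × 8.665% = 16.983%; on $7,500,000 that is $1,273,725.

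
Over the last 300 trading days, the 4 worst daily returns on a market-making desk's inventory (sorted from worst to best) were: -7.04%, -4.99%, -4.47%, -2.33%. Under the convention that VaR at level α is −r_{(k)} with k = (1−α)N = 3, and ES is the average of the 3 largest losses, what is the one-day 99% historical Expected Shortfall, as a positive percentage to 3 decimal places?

5.500%

The 3 worst returns sum to -16.50%.
ES = −(-16.50%) / 3 = 5.5% ≈ 5.500%.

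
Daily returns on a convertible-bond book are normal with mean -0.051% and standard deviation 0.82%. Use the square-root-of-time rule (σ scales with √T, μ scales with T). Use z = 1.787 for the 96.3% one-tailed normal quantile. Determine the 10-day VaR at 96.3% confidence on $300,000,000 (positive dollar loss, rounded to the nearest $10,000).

σ_{10d} = 0.82% × √10 = 2.593%; μ_{10d} = 10 × -0.051% = -0.510%.
VaR = −(-0.510%) + 1.787 × 2.593% = 5.144%.
On $300,000,000: 0.05144 × $300,000,000 = $15,432,000.

$15,430,000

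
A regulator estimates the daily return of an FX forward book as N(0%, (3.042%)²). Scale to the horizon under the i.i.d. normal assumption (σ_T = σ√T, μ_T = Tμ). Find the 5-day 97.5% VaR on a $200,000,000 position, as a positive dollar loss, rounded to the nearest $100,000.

$26,700,000

At 97.5%, z = 1.960.
σ_{5d} = 3.042% × √5 = 6.802%.
VaR = 1.960 × 6.802% = 13.332%.
On $200,000,000: 0.13332 × $200,000,000 = $26,664,000.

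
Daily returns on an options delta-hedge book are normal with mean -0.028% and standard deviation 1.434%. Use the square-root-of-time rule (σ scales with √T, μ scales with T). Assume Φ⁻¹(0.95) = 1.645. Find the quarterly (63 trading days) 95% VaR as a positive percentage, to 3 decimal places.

σ_{63d} = 1.434% × √63 = 11.382%; μ_{63d} = 63 × -0.028% = -1.764%.
VaR = −(-1.764%) + 1.645 × 11.382% = 20.487%.

20.487%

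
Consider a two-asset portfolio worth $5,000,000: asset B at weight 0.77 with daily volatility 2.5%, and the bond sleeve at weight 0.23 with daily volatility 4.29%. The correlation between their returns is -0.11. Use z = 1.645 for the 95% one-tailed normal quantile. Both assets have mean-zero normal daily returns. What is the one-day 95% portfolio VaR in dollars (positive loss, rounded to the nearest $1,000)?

$170,000

σ_p² = 0.77²·2.5² + 0.23²·4.29² + 2·-0.11·0.77·0.23·2.5·4.29 = 4.2613 (%²).
σ_p = √4.2613 = 2.064%.
VaR = 1.645 × 2.064% = 3.395%; on $5,000,000 that is $169,750.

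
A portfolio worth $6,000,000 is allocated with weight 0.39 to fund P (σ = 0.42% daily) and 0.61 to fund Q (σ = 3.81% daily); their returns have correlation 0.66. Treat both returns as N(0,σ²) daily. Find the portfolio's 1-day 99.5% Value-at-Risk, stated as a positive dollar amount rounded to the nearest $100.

σ_p² = 0.39²·0.42² + 0.61²·3.81² + 2·0.66·0.39·0.61·0.42·3.81 = 5.9308 (%²).
σ_p = √5.9308 = 2.435%.
At 99.5%, z = 2.576.
VaR = 2.576 × 2.435% = 6.273%; on $6,000,000 that is $376,380.

$376,400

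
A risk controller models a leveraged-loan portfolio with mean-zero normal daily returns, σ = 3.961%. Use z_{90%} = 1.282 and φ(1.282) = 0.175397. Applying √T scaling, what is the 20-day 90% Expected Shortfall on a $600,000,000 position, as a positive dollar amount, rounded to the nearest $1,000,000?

$186,000,000

σ_{20d} = 3.961% × √20 = 17.714%.
ES multiplier = φ(z)/(1−α) = 0.175397/0.1 = 1.754.
ES = 17.714% × 1.754 = 31.070%; on $600,000,000: $186,420,000.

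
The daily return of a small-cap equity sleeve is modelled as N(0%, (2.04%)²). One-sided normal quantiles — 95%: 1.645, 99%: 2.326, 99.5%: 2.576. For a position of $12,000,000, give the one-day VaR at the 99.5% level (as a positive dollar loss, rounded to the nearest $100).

$630,600

VaR = z·σ = 2.576 × 2.04% = 5.255%.
On $12,000,000: 0.05255 × $12,000,000 = $630,600.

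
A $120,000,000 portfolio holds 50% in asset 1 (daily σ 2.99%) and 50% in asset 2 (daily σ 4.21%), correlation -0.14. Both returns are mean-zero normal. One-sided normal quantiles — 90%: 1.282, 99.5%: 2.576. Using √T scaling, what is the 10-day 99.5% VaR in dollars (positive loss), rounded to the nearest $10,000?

σ_p = √(0.5²·2.99² + 0.5²·4.21² + 2·-0.14·0.5·0.5·2.99·4.21) = 2.405%.
σ_{10d} = 2.405% × √10 = 7.605%.
VaR = 2.576 × 7.605% = 19.590%; on $120,000,000 that is $23,508,000.

$23,510,000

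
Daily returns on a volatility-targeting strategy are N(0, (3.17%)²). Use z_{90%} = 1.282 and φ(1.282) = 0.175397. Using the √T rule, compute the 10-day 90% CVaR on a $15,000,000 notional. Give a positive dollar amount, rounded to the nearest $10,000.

σ_{10d} = 3.17% × √10 = 10.024%.
ES multiplier = φ(z)/(1−α) = 0.175397/0.1 = 1.754.
ES = 10.024% × 1.754 = 17.582%; on $15,000,000: $2,637,300.

$2,640,000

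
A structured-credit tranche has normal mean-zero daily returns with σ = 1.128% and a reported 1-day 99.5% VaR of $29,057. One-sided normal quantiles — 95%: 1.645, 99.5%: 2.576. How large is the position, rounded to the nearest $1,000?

$1,000,000

VaR as a fraction of value: z·σ = 2.576 × 1.128% = 2.90573%.
Position = $29,057 / 0.0290573 = $999,990.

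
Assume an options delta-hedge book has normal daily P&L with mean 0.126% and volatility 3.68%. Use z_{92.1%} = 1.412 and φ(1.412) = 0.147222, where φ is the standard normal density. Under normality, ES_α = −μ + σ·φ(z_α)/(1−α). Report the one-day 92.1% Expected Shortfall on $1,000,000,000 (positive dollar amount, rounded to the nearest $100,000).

$67,300,000

Tail multiplier: φ(z)/(1−α) = 0.147222 / 0.079 = 1.864.
ES = −(0.126%) + 3.68% × 1.864 = 6.734%.
On $1,000,000,000: 0.06734 × $1,000,000,000 = $67,340,000.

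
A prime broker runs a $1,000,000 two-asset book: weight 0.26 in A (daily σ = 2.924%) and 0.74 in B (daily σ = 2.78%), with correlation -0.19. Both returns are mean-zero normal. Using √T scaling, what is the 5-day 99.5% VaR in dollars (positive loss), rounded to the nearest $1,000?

σ_p = √(0.26²·2.924² + 0.74²·2.78² + 2·-0.19·0.26·0.74·2.924·2.78) = 2.053%.
σ_{5d} = 2.053% × √5 = 4.591%.
z(99.5%) = 2.576.
VaR = 2.576 × 4.591% = 11.826%; on $1,000,000 that is $118,260.

$118,000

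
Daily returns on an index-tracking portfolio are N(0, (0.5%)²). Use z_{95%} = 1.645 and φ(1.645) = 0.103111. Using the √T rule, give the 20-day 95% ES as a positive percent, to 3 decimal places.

4.611%

σ_{20d} = 0.5% × √20 = 2.236%.
ES multiplier = φ(z)/(1−α) = 0.103111/0.05 = 2.062.
ES = 2.236% × 2.062 = 4.611%.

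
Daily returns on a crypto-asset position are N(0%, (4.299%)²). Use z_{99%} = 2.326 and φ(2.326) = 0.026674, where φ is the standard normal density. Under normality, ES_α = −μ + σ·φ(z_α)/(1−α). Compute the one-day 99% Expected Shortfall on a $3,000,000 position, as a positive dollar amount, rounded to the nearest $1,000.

Tail multiplier: φ(z)/(1−α) = 0.026674 / 0.01 = 2.667.
ES = 4.299% × 2.667 = 11.465%.
On $3,000,000: 0.11465 × $3,000,000 = $343,950.

$344,000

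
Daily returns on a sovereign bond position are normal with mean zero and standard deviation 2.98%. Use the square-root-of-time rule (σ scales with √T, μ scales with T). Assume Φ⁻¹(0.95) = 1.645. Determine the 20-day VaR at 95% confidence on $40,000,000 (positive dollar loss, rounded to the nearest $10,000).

$8,770,000

σ_{20d} = 2.98% × √20 = 13.327%.
VaR = 1.645 × 13.327% = 21.923%.
On $40,000,000: 0.21923 × $40,000,000 = $8,769,200.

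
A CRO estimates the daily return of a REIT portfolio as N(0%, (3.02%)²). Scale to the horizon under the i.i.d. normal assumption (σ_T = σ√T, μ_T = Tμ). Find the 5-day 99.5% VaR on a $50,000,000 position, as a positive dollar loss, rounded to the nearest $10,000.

At 99.5%, z = 2.576.
σ_{5d} = 3.02% × √5 = 6.753%.
VaR = 2.576 × 6.753% = 17.396%.
On $50,000,000: 0.17396 × $50,000,000 = $8,698,000.

$8,700,000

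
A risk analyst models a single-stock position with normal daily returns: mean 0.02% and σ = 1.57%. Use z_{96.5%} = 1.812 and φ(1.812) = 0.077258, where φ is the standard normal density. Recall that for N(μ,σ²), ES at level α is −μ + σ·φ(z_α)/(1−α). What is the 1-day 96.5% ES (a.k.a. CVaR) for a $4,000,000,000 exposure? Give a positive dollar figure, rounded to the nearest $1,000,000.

$138,000,000

Tail multiplier: φ(z)/(1−α) = 0.077258 / 0.035 = 2.207.
ES = −(0.02%) + 1.57% × 2.207 = 3.445%.
On $4,000,000,000: 0.03445 × $4,000,000,000 = $137,800,000.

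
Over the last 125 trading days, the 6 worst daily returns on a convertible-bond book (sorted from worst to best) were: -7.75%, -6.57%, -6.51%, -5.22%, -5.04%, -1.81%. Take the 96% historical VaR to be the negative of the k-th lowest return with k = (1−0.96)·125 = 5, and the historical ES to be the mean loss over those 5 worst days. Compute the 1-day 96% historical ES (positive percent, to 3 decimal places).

6.218%

The 5 worst returns sum to -31.09%.
ES = −(-31.09%) / 5 = 6.218%.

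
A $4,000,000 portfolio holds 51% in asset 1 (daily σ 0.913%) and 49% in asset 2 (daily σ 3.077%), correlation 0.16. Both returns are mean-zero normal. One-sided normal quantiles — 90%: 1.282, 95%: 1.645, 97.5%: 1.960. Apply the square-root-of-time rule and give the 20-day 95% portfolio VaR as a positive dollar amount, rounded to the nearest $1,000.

$485,000

σ_p = √(0.51²·0.913² + 0.49²·3.077² + 2·0.16·0.51·0.49·0.913·3.077) = 1.648%.
σ_{20d} = 1.648% × √20 = 7.370%.
VaR = 1.645 × 7.370% = 12.124%; on $4,000,000 that is $484,960.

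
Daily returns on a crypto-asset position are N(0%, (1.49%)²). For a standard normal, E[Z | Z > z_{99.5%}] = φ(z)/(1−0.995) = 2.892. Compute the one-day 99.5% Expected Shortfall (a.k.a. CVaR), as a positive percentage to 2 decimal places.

ES = 1.49% × 2.892 = 4.309%.

4.31%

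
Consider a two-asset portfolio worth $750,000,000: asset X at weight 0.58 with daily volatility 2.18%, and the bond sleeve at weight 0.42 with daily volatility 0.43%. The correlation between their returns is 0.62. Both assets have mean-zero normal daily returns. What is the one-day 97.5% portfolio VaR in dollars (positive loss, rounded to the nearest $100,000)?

σ_p² = 0.58²·2.18² + 0.42²·0.43² + 2·0.62·0.58·0.42·2.18·0.43 = 1.9145 (%²).
σ_p = √1.9145 = 1.384%.
At 97.5%, z = 1.960.
VaR = 1.960 × 1.384% = 2.713%; on $750,000,000 that is $20,347,500.

$20,300,000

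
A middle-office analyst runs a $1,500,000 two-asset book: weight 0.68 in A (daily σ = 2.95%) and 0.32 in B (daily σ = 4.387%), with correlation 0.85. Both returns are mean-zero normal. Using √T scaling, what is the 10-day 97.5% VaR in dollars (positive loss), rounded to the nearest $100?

σ_p = √(0.68²·2.95² + 0.32²·4.387² + 2·0.85·0.68·0.32·2.95·4.387) = 3.284%.
σ_{10d} = 3.284% × √10 = 10.385%.
z(97.5%) = 1.960.
VaR = 1.960 × 10.385% = 20.355%; on $1,500,000 that is $305,325.

$305,300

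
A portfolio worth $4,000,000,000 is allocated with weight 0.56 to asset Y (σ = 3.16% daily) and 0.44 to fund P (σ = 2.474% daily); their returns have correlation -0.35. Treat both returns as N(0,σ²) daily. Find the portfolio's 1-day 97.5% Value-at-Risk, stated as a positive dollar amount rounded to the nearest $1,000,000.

$135,000,000

σ_p² = 0.56²·3.16² + 0.44²·2.474² + 2·-0.35·0.56·0.44·3.16·2.474 = 2.9680 (%²).
σ_p = √2.9680 = 1.723%.
At 97.5%, z = 1.960.
VaR = 1.960 × 1.723% = 3.377%; on $4,000,000,000 that is $135,080,000.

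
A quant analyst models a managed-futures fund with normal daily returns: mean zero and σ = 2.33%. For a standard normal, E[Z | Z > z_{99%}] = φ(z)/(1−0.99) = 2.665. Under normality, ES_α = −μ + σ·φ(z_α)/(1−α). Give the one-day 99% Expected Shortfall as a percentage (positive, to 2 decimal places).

ES = 2.33% × 2.665 = 6.209%.

6.21%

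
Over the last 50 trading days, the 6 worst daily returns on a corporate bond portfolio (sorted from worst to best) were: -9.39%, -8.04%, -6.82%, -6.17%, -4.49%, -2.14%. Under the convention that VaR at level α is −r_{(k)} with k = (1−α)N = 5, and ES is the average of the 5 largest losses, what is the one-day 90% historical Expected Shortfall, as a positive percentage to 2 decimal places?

The 5 worst returns sum to -34.91%.
ES = −(-34.91%) / 5 = 6.982% ≈ 6.98%.

6.98%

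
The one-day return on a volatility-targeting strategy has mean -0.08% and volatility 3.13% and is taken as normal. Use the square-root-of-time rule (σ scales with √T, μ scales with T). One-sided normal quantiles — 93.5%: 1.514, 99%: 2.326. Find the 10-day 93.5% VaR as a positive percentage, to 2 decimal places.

σ_{10d} = 3.13% × √10 = 9.898%; μ_{10d} = 10 × -0.08% = -0.800%.
VaR = −(-0.800%) + 1.514 × 9.898% = 15.786%.

15.79%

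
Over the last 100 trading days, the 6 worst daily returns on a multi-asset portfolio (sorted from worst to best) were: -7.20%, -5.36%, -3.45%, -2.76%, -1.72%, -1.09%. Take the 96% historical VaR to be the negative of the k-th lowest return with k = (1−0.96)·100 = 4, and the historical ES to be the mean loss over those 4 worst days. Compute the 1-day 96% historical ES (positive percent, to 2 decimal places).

4.69%

The 4 worst returns sum to -18.77%.
ES = −(-18.77%) / 4 = 4.6925% ≈ 4.69%.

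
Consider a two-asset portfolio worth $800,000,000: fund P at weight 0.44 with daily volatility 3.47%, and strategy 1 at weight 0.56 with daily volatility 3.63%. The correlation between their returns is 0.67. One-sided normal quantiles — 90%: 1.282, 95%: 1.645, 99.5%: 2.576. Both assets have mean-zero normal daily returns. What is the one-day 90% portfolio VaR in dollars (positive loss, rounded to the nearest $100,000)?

$33,400,000

σ_p² = 0.44²·3.47² + 0.56²·3.63² + 2·0.67·0.44·0.56·3.47·3.63 = 10.6223 (%²).
σ_p = √10.6223 = 3.259%.
VaR = 1.282 × 3.259% = 4.178%; on $800,000,000 that is $33,424,000.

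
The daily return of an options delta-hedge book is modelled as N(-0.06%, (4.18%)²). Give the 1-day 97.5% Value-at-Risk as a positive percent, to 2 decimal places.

8.25%

At 97.5% one-sided, z = 1.960.
VaR = −μ + z·σ = −(-0.06%) + 1.960 × 4.18% = 8.253%.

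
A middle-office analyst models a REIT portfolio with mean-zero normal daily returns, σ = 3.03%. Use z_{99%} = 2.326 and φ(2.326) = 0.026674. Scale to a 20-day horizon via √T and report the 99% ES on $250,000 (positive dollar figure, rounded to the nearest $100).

σ_{20d} = 3.03% × √20 = 13.551%.
ES multiplier = φ(z)/(1−α) = 0.026674/0.01 = 2.667.
ES = 13.551% × 2.667 = 36.141%; on $250,000: $90,352.

$90,400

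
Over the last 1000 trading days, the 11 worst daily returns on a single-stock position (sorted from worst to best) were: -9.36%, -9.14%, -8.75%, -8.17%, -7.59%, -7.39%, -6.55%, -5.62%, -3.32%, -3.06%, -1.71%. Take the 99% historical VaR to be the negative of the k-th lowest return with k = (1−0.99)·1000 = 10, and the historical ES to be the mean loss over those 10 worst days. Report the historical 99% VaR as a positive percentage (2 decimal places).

k = 10; the 10th lowest return is -3.06%, so VaR = 3.06%.

3.06%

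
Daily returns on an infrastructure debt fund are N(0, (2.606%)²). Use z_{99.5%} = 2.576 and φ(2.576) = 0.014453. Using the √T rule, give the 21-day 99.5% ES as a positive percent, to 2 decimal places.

σ_{21d} = 2.606% × √21 = 11.942%.
ES multiplier = φ(z)/(1−α) = 0.014453/0.005 = 2.891.
ES = 11.942% × 2.891 = 34.524%.

34.52%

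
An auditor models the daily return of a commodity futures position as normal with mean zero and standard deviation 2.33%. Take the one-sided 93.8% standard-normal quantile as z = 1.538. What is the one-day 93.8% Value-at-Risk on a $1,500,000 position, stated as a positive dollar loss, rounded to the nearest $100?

$53,800

VaR = z·σ = 1.538 × 2.33% = 3.584%.
On $1,500,000: 0.03584 × $1,500,000 = $53,760.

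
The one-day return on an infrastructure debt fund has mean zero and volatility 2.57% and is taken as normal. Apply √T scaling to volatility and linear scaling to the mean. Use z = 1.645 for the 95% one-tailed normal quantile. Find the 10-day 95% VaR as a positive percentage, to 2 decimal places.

13.37%

σ_{10d} = 2.57% × √10 = 8.127%.
VaR = 1.645 × 8.127% = 13.369%.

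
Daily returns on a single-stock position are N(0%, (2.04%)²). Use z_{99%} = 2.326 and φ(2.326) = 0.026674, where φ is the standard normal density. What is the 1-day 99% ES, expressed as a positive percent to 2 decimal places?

Tail multiplier: φ(z)/(1−α) = 0.026674 / 0.01 = 2.667.
ES = 2.04% × 2.667 = 5.441%.

5.44%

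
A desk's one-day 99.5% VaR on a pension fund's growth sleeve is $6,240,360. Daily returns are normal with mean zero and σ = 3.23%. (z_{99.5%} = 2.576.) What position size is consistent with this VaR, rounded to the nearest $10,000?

$75,000,000

VaR as a fraction of value: z·σ = 2.576 × 3.23% = 8.32048%.
Position = $6,240,360 / 0.0832048 = $75,000,000.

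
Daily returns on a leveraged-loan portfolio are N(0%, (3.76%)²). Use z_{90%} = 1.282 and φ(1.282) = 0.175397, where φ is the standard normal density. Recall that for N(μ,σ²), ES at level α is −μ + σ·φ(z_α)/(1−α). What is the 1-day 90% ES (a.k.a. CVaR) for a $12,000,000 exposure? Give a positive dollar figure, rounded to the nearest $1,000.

$791,000

Tail multiplier: φ(z)/(1−α) = 0.175397 / 0.1 = 1.754.
ES = 3.76% × 1.754 = 6.595%.
On $12,000,000: 0.06595 × $12,000,000 = $791,400.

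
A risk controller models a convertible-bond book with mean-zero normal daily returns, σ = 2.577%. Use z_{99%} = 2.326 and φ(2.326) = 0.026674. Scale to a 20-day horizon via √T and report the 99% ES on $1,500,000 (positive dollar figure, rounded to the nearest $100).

$461,100

σ_{20d} = 2.577% × √20 = 11.525%.
ES multiplier = φ(z)/(1−α) = 0.026674/0.01 = 2.667.
ES = 11.525% × 2.667 = 30.737%; on $1,500,000: $461,055.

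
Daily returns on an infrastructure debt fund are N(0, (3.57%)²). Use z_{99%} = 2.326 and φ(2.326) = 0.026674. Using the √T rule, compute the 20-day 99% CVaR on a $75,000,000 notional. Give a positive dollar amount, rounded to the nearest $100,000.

$31,900,000

σ_{20d} = 3.57% × √20 = 15.966%.
ES multiplier = φ(z)/(1−α) = 0.026674/0.01 = 2.667.
ES = 15.966% × 2.667 = 42.581%; on $75,000,000: $31,935,750.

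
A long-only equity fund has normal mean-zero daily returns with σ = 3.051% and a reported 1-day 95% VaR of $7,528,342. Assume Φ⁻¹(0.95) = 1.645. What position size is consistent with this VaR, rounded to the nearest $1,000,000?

$150,000,000

VaR as a fraction of value: z·σ = 1.645 × 3.051% = 5.01889%.
Position = $7,528,342 / 0.050189 = $149,999,990.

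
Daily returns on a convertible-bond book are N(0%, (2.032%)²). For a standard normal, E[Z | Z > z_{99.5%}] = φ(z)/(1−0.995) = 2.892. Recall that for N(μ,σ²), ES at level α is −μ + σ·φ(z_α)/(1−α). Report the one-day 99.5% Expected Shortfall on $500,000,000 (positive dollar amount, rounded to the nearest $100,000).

$29,400,000

ES = 2.032% × 2.892 = 5.877%.
On $500,000,000: 0.05877 × $500,000,000 = $29,385,000.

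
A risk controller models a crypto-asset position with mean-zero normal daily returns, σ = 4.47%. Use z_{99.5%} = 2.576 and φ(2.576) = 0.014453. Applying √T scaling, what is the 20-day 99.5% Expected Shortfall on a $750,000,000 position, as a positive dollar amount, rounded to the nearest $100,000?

σ_{20d} = 4.47% × √20 = 19.990%.
ES multiplier = φ(z)/(1−α) = 0.014453/0.005 = 2.891.
ES = 19.990% × 2.891 = 57.791%; on $750,000,000: $433,432,500.

$433,400,000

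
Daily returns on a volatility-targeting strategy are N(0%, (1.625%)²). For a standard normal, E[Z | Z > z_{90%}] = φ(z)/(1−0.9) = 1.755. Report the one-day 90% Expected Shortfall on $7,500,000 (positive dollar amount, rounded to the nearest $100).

$213,900

ES = 1.625% × 1.755 = 2.852%.
On $7,500,000: 0.02852 × $7,500,000 = $213,900.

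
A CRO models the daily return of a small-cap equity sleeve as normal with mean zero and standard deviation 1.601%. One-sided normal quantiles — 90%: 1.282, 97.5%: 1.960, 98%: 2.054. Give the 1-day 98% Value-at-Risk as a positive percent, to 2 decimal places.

VaR = z·σ = 2.054 × 1.601% = 3.288%.

3.29%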